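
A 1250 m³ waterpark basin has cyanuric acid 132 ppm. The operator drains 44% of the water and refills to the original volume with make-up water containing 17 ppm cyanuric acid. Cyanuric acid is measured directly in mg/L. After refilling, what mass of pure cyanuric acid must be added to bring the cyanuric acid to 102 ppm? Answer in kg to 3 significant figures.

Volume: 1250 m³ = 1,250,000 L.
After draining 44% and refilling: 132 × 0.56 + 17 × 0.44 = 81.4 ppm.
Deficit to target: 102 − 81.4 = 20.6 mg/L.
Mass: 20.6 mg/L × 1,250,000 L = 25,750 g cyanuric acid.

25.7 kg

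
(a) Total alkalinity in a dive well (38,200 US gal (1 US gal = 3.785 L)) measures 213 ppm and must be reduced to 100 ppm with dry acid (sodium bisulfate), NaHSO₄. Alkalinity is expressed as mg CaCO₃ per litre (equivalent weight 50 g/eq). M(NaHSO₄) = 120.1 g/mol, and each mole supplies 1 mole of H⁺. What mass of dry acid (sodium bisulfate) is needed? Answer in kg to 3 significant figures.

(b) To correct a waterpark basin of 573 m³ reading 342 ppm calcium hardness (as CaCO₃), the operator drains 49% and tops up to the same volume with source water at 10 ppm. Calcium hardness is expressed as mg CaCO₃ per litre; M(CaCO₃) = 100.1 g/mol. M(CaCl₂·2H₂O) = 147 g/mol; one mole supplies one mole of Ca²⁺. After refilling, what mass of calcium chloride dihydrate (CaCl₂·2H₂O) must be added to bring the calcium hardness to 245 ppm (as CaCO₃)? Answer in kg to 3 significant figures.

(a) 39.2 kg; (b) 55.3 kg

(a) Volume: 38,200 US gal × 3.785 L/gal = 144,587 L.
(a) Alkalinity to neutralize: (213 − 100) = 113 mg/L as CaCO₃ × 144,587 L = 16,340 g as CaCO₃.
(a) Equivalents of H⁺ required: 16,340 ÷ 50 g/eq = 326.8 eq = 326.8 mol NaHSO₄.
(a) Mass of NaHSO₄: 326.8 × 120.1 = 39,240 g.

(b) Volume: 573 m³ = 573,000 L.
(b) After draining 49% and refilling: 342 × 0.51 + 10 × 0.49 = 179.32 ppm.
(b) Deficit to target: 245 − 179.32 = 65.68 mg/L.
(b) As CaCO₃: 65.68 mg/L × 573,000 L = 37,630 g; ÷ 100.1 = 376 mol Ca²⁺.
(b) Mass: 376 × 147 = 55,270 g.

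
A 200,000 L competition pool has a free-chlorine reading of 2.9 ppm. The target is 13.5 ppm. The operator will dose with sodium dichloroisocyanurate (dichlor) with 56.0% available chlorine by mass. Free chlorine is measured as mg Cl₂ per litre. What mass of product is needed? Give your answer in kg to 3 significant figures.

Chlorine deficit: 13.5 − 2.9 = 10.6 ppm = 10.6 mg/L as Cl₂.
Cl₂ equivalent needed: 10.6 mg/L × 200,000 L = 2,120,000 mg = 2120 g.
Product at 56.0% available chlorine: 2120 / 0.56 = 3786 g.

3.79 kg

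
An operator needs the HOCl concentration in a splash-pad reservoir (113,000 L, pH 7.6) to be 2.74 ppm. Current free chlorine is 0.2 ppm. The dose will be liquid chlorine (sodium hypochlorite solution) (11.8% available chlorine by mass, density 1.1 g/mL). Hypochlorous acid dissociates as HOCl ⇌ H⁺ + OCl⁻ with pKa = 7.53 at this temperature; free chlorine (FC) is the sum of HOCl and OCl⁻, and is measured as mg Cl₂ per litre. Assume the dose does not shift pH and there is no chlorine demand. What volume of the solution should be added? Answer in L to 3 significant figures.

5.01 L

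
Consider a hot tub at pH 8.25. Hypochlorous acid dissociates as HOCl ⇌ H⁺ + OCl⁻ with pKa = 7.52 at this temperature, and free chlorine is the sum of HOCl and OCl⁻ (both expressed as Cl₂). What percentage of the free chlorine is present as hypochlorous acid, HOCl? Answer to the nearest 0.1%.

15.7%

[OCl⁻]/[HOCl] = 10^(pH − pKa) = 10^(8.25 − 7.52) = 10^0.73 = 5.37.
Fraction as HOCl = 1 / (1 + 5.37) = 0.157.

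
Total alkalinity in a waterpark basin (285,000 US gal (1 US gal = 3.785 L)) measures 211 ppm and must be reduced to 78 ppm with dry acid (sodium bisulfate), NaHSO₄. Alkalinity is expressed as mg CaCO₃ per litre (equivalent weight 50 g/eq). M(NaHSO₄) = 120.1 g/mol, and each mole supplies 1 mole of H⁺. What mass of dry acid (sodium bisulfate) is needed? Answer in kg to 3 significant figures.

Volume: 285,000 US gal × 3.785 L/gal = 1,078,725 L.
Alkalinity to neutralize: (211 − 78) = 133 mg/L as CaCO₃ × 1,078,725 L = 143,500 g as CaCO₃.
Equivalents of H⁺ required: 143,500 ÷ 50 g/eq = 2869 eq = 2869 mol NaHSO₄.
Mass of NaHSO₄: 2869 × 120.1 = 344,600 g.

345 kg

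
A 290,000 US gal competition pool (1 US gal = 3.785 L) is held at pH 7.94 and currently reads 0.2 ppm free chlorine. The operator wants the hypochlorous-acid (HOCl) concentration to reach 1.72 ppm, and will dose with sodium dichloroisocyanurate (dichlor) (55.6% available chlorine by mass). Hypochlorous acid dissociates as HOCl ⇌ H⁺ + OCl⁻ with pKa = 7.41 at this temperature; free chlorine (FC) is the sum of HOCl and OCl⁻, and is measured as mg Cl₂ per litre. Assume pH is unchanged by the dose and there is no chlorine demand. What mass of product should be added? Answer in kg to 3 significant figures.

14.5 kg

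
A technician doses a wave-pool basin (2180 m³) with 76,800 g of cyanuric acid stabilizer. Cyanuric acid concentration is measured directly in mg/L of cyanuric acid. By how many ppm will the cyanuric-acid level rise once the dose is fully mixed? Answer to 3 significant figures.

Volume: 2180 m³ = 2,180,000 L.
Rise: 76,800 g / 2,180,000 L × 1000 = 35.23 mg/L.

35.2 ppm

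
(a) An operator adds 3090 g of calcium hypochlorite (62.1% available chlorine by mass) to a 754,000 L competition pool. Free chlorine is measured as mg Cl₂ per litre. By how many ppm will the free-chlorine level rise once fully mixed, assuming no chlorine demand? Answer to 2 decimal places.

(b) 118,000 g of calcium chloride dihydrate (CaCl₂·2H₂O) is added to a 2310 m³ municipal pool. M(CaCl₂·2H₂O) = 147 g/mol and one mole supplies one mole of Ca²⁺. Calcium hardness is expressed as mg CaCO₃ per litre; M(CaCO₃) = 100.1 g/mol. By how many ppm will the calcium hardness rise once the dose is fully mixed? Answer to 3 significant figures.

(a) 2.54 ppm; (b) 34.8 ppm

(a) Available chlorine delivered: 3090 g × 0.621 = 1919 g as Cl₂.
(a) Concentration rise: 1919 g / 754,000 L = 2.545 mg/L = 2.54 ppm.

(b) Volume: 2310 m³ = 2,310,000 L.
(b) Moles of Ca²⁺: 118,000 g ÷ 147 g/mol = 802.7 mol.
(b) As CaCO₃: 802.7 mol × 100.1 g/mol = 80,350 g.
(b) Rise: 80,350 g / 2,310,000 L × 1000 = 34.78 mg/L.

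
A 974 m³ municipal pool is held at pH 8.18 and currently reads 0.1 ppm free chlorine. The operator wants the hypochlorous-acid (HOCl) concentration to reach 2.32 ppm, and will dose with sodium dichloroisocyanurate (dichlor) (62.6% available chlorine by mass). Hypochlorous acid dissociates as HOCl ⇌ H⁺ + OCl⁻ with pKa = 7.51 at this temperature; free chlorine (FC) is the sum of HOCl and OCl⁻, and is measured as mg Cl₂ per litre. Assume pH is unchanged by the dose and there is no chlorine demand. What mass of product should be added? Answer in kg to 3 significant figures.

20.3 kg

Volume: 974 m³ = 974,000 L.
[OCl⁻]/[HOCl] = 10^(pH − pKa) = 10^(8.18 − 7.51) = 4.677; fraction as HOCl = 1/(1 + 4.677) = 0.1761.
Free chlorine required for 2.32 ppm HOCl: 2.32 / 0.1761 = 13.17 ppm.
FC to add: 13.17 − 0.1 = 13.07 mg/L as Cl₂.
Cl₂ equivalent: 13.07 mg/L × 974,000 L = 12,730 g.
Product at 62.6% available Cl: 12,730 / 0.626 = 20,340 g.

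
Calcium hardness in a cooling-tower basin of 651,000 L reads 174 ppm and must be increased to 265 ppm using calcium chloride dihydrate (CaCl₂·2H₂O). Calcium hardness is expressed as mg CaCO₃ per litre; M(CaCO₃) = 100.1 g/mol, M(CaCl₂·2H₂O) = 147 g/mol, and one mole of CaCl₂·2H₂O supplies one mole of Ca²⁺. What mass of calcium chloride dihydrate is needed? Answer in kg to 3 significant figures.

87.0 kg

Hardness to add: (265 − 174) = 91 mg/L as CaCO₃ × 651,000 L = 59,240 g as CaCO₃.
Moles of Ca²⁺ (1 mol Ca²⁺ ≡ 1 mol CaCO₃): 59,240 / 100.1 g/mol = 591.8 mol.
Mass of CaCl₂·2H₂O: 591.8 × 147 = 87,000 g.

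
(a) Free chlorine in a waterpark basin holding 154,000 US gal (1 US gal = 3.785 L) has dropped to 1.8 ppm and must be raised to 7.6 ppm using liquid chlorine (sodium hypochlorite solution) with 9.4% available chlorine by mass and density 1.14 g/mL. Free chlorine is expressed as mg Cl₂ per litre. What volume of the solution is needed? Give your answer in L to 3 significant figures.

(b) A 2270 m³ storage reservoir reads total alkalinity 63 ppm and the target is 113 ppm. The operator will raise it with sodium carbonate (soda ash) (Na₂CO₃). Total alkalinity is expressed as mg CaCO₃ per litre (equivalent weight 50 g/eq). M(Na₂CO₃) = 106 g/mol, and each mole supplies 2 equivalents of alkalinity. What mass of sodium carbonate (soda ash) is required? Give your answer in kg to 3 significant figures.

(a) 31.5 L; (b) 120 kg

(a) Volume: 154,000 US gal × 3.785 L/gal = 582,890 L.
(a) Chlorine deficit: 7.6 − 1.8 = 5.8 ppm = 5.8 mg/L as Cl₂.
(a) Cl₂ equivalent needed: 5.8 mg/L × 582,890 L = 3,381,000 mg = 3381 g.
(a) Product at 9.4% available chlorine: 3381 / 0.094 = 35,970 g.
(a) Volume at density 1.14 g/mL: 35,970 g ÷ 1.14 g/mL = 31,550 mL.

(b) Volume: 2270 m³ = 2,270,000 L.
(b) Alkalinity to add: (113 − 63) = 50 mg/L as CaCO₃ × 2,270,000 L = 113,500 g as CaCO₃.
(b) Equivalents: 113,500 g ÷ 50 g/eq = 2270 eq.
(b) Each mole of Na₂CO₃ supplies 2 eq, so 2270 / 2 = 1135 mol.
(b) Mass: 1135 mol × 106 g/mol = 120,300 g.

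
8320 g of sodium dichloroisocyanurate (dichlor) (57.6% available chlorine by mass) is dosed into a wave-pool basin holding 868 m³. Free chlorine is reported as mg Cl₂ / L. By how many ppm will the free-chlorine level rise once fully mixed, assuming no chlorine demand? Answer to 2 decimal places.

Volume: 868 m³ = 868,000 L.
Available chlorine delivered: 8320 g × 0.576 = 4792 g as Cl₂.
Concentration rise: 4792 g / 868,000 L = 5.521 mg/L = 5.52 ppm.

5.52 ppm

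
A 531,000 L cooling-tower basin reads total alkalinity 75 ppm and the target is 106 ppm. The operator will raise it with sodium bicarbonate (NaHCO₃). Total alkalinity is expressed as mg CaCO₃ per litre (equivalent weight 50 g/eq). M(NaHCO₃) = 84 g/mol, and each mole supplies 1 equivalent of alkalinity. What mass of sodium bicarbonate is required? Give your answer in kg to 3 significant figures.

27.7 kg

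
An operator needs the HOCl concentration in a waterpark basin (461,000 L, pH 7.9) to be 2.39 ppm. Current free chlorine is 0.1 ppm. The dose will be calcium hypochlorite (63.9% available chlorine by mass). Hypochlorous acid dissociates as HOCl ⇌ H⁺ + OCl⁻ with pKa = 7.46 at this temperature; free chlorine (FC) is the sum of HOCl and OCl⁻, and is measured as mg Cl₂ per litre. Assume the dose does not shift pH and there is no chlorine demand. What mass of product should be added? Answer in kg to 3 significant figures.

[OCl⁻]/[HOCl] = 10^(pH − pKa) = 10^(7.9 − 7.46) = 2.754; fraction as HOCl = 1/(1 + 2.754) = 0.2664.
Free chlorine required for 2.39 ppm HOCl: 2.39 / 0.2664 = 8.973 ppm.
FC to add: 8.973 − 0.1 = 8.873 mg/L as Cl₂.
Cl₂ equivalent: 8.873 mg/L × 461,000 L = 4090 g.
Product at 63.9% available Cl: 4090 / 0.639 = 6401 g.

6.40 kg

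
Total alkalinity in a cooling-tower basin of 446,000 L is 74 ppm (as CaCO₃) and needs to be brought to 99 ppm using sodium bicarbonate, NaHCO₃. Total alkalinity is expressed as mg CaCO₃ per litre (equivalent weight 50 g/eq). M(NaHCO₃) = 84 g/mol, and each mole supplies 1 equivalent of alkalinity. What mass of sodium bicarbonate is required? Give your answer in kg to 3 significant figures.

Alkalinity to add: (99 − 74) = 25 mg/L as CaCO₃ × 446,000 L = 11,150 g as CaCO₃.
Equivalents: 11,150 g ÷ 50 g/eq = 223 eq.
NaHCO₃ supplies 1 eq per mole → 223 mol.
Mass: 223 mol × 84 g/mol = 18,730 g.

18.7 kg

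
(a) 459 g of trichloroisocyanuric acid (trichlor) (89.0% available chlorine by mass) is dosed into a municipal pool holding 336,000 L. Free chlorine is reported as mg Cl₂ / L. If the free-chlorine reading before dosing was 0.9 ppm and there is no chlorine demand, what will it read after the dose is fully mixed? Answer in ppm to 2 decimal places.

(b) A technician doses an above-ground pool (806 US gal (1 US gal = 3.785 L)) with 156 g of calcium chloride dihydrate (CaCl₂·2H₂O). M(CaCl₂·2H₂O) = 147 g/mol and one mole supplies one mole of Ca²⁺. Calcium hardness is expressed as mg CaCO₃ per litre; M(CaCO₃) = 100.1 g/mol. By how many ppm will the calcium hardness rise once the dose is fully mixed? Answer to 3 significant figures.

(a) Available chlorine delivered: 459 g × 0.89 = 408.5 g as Cl₂.
(a) Concentration rise: 408.5 g / 336,000 L = 1.216 mg/L = 1.22 ppm.
(a) Final FC: 0.9 + 1.22 = 2.12 ppm.

(b) Volume: 806 US gal × 3.785 L/gal = 3,051 L.
(b) Moles of Ca²⁺: 156 g ÷ 147 g/mol = 1.061 mol.
(b) As CaCO₃: 1.061 mol × 100.1 g/mol = 106.2 g.
(b) Rise: 106.2 g / 3,051 L × 1000 = 34.82 mg/L.

(a) 2.12 ppm; (b) 34.8 ppm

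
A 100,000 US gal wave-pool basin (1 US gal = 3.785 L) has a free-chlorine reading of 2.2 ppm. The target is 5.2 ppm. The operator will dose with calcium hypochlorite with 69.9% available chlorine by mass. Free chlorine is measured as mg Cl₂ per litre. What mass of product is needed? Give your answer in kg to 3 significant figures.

Volume: 100,000 US gal × 3.785 L/gal = 378,500 L.
Chlorine deficit: 5.2 − 2.2 = 3 ppm = 3 mg/L as Cl₂.
Cl₂ equivalent needed: 3 mg/L × 378,500 L = 1,136,000 mg = 1136 g.
Product at 69.9% available chlorine: 1136 / 0.699 = 1624 g.

1.62 kg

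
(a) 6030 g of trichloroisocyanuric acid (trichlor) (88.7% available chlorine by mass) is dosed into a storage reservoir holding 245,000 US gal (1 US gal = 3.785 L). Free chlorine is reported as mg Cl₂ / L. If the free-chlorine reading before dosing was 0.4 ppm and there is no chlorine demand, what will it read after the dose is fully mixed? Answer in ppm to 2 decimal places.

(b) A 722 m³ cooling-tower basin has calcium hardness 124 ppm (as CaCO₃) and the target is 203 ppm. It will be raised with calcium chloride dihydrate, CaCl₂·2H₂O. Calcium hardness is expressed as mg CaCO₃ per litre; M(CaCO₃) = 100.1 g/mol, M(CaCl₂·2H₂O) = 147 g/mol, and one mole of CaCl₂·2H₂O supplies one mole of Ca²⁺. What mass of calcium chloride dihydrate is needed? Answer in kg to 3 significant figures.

(a) Volume: 245,000 US gal × 3.785 L/gal = 927,325 L.
(a) Available chlorine delivered: 6030 g × 0.887 = 5349 g as Cl₂.
(a) Concentration rise: 5349 g / 927,325 L = 5.768 mg/L = 5.77 ppm.
(a) Final FC: 0.4 + 5.77 = 6.17 ppm.

(b) Volume: 722 m³ = 722,000 L.
(b) Hardness to add: (203 − 124) = 79 mg/L as CaCO₃ × 722,000 L = 57,040 g as CaCO₃.
(b) Moles of Ca²⁺ (1 mol Ca²⁺ ≡ 1 mol CaCO₃): 57,040 / 100.1 g/mol = 569.8 mol.
(b) Mass of CaCl₂·2H₂O: 569.8 × 147 = 83,760 g.

(a) 6.17 ppm; (b) 83.8 kg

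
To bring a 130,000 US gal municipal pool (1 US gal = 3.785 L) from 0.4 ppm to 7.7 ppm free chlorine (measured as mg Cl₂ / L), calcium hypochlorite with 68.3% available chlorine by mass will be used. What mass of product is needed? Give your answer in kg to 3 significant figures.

5.26 kg

Volume: 130,000 US gal × 3.785 L/gal = 492,050 L.
Chlorine deficit: 7.7 − 0.4 = 7.3 ppm = 7.3 mg/L as Cl₂.
Cl₂ equivalent needed: 7.3 mg/L × 492,050 L = 3,592,000 mg = 3592 g.
Product at 68.3% available chlorine: 3592 / 0.683 = 5259 g.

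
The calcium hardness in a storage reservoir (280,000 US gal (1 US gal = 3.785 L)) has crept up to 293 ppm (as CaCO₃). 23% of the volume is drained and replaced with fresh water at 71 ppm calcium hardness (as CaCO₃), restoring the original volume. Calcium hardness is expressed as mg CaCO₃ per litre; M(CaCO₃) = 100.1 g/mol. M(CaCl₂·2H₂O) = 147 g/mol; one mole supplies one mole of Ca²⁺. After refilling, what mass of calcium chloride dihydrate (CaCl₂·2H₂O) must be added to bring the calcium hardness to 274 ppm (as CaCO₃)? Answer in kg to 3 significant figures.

49.9 kg

Volume: 280,000 US gal × 3.785 L/gal = 1,059,800 L.
After draining 23% and refilling: 293 × 0.77 + 71 × 0.23 = 241.94 ppm.
Deficit to target: 274 − 241.94 = 32.06 mg/L.
As CaCO₃: 32.06 mg/L × 1,059,800 L = 33,980 g; ÷ 100.1 = 339.4 mol Ca²⁺.
Mass: 339.4 × 147 = 49,900 g.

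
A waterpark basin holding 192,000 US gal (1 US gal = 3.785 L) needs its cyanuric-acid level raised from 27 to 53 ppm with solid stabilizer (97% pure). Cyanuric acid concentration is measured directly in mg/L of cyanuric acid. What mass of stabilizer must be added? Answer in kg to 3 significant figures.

19.5 kg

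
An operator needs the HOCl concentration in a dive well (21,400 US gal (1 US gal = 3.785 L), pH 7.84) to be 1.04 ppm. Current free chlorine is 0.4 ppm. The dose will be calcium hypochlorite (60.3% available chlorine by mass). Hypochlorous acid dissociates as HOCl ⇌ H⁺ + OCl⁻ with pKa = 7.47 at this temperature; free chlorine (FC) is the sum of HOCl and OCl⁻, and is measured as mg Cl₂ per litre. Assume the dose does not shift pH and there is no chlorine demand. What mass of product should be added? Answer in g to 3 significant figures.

Volume: 21,400 US gal × 3.785 L/gal = 80,999 L.
[OCl⁻]/[HOCl] = 10^(pH − pKa) = 10^(7.84 − 7.47) = 2.344; fraction as HOCl = 1/(1 + 2.344) = 0.299.
Free chlorine required for 1.04 ppm HOCl: 1.04 / 0.299 = 3.478 ppm.
FC to add: 3.478 − 0.4 = 3.078 mg/L as Cl₂.
Cl₂ equivalent: 3.078 mg/L × 80,999 L = 249.3 g.
Product at 60.3% available Cl: 249.3 / 0.603 = 413.5 g.

413 g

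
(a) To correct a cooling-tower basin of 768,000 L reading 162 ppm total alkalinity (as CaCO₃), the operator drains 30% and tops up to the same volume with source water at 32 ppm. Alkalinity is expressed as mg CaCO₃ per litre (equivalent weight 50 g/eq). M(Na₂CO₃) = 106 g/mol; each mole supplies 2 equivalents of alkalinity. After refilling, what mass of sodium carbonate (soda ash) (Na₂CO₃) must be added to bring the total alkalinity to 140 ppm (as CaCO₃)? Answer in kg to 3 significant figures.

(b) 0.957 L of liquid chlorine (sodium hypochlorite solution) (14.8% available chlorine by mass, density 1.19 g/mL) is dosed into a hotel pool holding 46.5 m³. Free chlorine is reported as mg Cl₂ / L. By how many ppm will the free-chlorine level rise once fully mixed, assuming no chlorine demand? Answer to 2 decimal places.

(a) After draining 30% and refilling: 162 × 0.70 + 32 × 0.30 = 123 ppm.
(a) Deficit to target: 140 − 123 = 17 mg/L.
(a) As CaCO₃: 17 mg/L × 768,000 L = 13,060 g; ÷ 50 g/eq ÷ 2 = 130.6 mol Na₂CO₃.
(a) Mass: 130.6 × 106 = 13,840 g.

(b) Volume: 46.5 m³ = 46,500 L.
(b) Mass of solution: 0.957 L × 1000 mL/L × 1.19 g/mL = 1139 g.
(b) Available chlorine delivered: 1139 g × 0.148 = 168.5 g as Cl₂.
(b) Concentration rise: 168.5 g / 46,500 L = 3.625 mg/L = 3.62 ppm.

(a) 13.8 kg; (b) 3.62 ppm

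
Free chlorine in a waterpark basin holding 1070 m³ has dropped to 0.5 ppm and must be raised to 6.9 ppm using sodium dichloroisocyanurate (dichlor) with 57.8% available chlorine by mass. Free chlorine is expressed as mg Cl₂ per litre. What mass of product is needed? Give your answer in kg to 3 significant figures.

Volume: 1070 m³ = 1,070,000 L.
Chlorine deficit: 6.9 − 0.5 = 6.4 ppm = 6.4 mg/L as Cl₂.
Cl₂ equivalent needed: 6.4 mg/L × 1,070,000 L = 6,848,000 mg = 6848 g.
Product at 57.8% available chlorine: 6848 / 0.578 = 11,850 g.

11.8 kg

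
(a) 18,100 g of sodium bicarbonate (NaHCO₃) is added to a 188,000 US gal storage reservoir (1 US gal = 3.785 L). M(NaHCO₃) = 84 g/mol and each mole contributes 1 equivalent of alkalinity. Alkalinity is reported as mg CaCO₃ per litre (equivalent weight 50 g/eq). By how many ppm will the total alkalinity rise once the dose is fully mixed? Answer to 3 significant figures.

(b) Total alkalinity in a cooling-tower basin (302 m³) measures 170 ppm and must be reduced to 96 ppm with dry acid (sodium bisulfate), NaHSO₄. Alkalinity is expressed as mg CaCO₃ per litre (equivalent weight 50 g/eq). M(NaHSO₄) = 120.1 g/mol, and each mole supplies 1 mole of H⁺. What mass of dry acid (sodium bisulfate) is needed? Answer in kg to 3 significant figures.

(a) 15.1 ppm; (b) 53.7 kg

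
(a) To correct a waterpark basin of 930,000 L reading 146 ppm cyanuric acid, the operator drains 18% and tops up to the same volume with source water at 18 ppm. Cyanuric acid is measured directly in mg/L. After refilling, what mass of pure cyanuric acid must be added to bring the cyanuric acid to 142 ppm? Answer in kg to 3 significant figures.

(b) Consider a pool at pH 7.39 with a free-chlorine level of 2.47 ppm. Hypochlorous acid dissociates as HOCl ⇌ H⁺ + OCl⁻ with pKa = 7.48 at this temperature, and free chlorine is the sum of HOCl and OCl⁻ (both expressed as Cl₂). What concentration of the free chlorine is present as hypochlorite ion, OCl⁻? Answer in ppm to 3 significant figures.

(a) 17.7 kg; (b) 1.11 ppm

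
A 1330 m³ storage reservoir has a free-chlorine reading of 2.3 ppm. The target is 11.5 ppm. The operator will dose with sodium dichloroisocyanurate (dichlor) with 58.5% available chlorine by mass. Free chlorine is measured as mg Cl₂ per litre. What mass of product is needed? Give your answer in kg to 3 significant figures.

20.9 kg

Volume: 1330 m³ = 1,330,000 L.
Chlorine deficit: 11.5 − 2.3 = 9.2 ppm = 9.2 mg/L as Cl₂.
Cl₂ equivalent needed: 9.2 mg/L × 1,330,000 L = 12,240,000 mg = 12,240 g.
Product at 58.5% available chlorine: 12,240 / 0.585 = 20,920 g.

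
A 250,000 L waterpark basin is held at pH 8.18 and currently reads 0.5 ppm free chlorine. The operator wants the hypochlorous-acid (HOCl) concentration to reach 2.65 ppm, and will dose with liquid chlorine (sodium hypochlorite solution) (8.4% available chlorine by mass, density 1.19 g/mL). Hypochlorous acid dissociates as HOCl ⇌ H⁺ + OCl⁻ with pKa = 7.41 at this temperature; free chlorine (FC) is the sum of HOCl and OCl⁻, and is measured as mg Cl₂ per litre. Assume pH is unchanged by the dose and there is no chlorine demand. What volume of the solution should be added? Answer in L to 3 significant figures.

[OCl⁻]/[HOCl] = 10^(pH − pKa) = 10^(8.18 − 7.41) = 5.888; fraction as HOCl = 1/(1 + 5.888) = 0.1452.
Free chlorine required for 2.65 ppm HOCl: 2.65 / 0.1452 = 18.25 ppm.
FC to add: 18.25 − 0.5 = 17.75 mg/L as Cl₂.
Cl₂ equivalent: 17.75 mg/L × 250,000 L = 4439 g.
Product at 8.4% available Cl: 4439 / 0.084 = 52,840 g.
Volume: 52,840 g ÷ 1.19 g/mL = 44,400 mL.

44.4 L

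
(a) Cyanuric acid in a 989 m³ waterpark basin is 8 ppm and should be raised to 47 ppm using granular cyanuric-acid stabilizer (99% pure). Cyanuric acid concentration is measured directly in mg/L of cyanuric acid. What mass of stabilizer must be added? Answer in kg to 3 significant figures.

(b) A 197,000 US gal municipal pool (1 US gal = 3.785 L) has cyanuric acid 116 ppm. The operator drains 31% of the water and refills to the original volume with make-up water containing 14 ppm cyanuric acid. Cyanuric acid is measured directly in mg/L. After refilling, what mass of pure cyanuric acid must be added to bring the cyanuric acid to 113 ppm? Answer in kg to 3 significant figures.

(a) 39.0 kg; (b) 21.3 kg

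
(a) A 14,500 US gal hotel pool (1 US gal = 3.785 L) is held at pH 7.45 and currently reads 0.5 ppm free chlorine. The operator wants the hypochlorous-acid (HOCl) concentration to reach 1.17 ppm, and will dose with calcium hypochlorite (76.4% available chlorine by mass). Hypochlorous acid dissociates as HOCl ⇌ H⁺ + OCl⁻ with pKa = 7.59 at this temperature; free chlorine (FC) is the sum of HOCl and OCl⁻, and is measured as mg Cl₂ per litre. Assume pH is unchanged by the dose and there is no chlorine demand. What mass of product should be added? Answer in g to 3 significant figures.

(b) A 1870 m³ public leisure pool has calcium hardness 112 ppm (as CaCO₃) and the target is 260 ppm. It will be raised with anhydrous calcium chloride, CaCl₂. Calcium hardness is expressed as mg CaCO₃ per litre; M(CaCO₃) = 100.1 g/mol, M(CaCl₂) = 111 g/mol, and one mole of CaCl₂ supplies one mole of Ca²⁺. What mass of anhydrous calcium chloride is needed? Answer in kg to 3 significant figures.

(a) 109 g; (b) 307 kg

(a) Volume: 14,500 US gal × 3.785 L/gal = 54,882 L.
(a) [OCl⁻]/[HOCl] = 10^(pH − pKa) = 10^(7.45 − 7.59) = 0.7244; fraction as HOCl = 1/(1 + 0.7244) = 0.5799.
(a) Free chlorine required for 1.17 ppm HOCl: 1.17 / 0.5799 = 2.018 ppm.
(a) FC to add: 2.018 − 0.5 = 1.518 mg/L as Cl₂.
(a) Cl₂ equivalent: 1.518 mg/L × 54,882 L = 83.29 g.
(a) Product at 76.4% available Cl: 83.29 / 0.764 = 109 g.

(b) Volume: 1870 m³ = 1,870,000 L.
(b) Hardness to add: (260 − 112) = 148 mg/L as CaCO₃ × 1,870,000 L = 276,800 g as CaCO₃.
(b) Moles of Ca²⁺ (1 mol Ca²⁺ ≡ 1 mol CaCO₃): 276,800 / 100.1 g/mol = 2765 mol.
(b) Mass of CaCl₂: 2765 × 111 = 306,900 g.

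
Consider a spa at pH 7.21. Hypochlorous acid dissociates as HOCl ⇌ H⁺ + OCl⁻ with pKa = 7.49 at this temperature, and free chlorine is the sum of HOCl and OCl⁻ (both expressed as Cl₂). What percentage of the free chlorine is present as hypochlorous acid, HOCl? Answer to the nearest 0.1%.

[OCl⁻]/[HOCl] = 10^(pH − pKa) = 10^(7.21 − 7.49) = 10^-0.28 = 0.5248.
Fraction as HOCl = 1 / (1 + 0.5248) = 0.6558.

65.6%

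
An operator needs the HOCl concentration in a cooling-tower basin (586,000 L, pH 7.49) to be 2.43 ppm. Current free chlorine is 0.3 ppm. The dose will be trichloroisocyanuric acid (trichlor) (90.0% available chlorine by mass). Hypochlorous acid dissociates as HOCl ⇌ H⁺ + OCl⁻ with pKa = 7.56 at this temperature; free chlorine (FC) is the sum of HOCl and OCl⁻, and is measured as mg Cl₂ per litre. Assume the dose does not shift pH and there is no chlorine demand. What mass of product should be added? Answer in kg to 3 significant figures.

2.73 kg

[OCl⁻]/[HOCl] = 10^(pH − pKa) = 10^(7.49 − 7.56) = 0.8511; fraction as HOCl = 1/(1 + 0.8511) = 0.5402.
Free chlorine required for 2.43 ppm HOCl: 2.43 / 0.5402 = 4.498 ppm.
FC to add: 4.498 − 0.3 = 4.198 mg/L as Cl₂.
Cl₂ equivalent: 4.198 mg/L × 586,000 L = 2460 g.
Product at 90.0% available Cl: 2460 / 0.9 = 2734 g.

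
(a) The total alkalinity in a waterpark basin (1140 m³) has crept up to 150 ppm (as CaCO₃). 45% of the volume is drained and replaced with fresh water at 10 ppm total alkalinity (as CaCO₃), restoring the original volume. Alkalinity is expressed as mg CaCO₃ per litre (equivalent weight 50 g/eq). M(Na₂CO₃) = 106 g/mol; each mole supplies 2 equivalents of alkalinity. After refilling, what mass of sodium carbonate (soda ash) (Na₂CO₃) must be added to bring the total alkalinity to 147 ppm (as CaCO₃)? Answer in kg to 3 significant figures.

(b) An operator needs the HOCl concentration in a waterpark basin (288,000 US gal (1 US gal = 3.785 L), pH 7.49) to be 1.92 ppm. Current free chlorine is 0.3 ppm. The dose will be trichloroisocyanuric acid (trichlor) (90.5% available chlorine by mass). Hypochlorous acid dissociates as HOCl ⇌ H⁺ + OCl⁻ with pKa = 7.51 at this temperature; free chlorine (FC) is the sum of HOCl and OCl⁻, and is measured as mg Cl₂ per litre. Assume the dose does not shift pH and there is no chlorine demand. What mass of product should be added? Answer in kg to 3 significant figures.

(a) 72.5 kg; (b) 4.16 kg

(a) Volume: 1140 m³ = 1,140,000 L.
(a) After draining 45% and refilling: 150 × 0.55 + 10 × 0.45 = 87 ppm.
(a) Deficit to target: 147 − 87 = 60 mg/L.
(a) As CaCO₃: 60 mg/L × 1,140,000 L = 68,400 g; ÷ 50 g/eq ÷ 2 = 684 mol Na₂CO₃.
(a) Mass: 684 × 106 = 72,500 g.

(b) Volume: 288,000 US gal × 3.785 L/gal = 1,090,080 L.
(b) [OCl⁻]/[HOCl] = 10^(pH − pKa) = 10^(7.49 − 7.51) = 0.955; fraction as HOCl = 1/(1 + 0.955) = 0.5115.
(b) Free chlorine required for 1.92 ppm HOCl: 1.92 / 0.5115 = 3.754 ppm.
(b) FC to add: 3.754 − 0.3 = 3.454 mg/L as Cl₂.
(b) Cl₂ equivalent: 3.454 mg/L × 1,090,080 L = 3765 g.
(b) Product at 90.5% available Cl: 3765 / 0.905 = 4160 g.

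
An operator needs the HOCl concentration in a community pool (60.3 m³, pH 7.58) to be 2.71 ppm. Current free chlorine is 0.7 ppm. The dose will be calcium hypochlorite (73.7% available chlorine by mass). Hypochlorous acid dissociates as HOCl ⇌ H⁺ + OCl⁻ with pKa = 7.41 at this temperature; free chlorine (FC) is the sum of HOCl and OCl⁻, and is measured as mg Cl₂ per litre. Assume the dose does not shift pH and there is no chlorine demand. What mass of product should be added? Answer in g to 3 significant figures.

492 g

Volume: 60.3 m³ = 60,300 L.
[OCl⁻]/[HOCl] = 10^(pH − pKa) = 10^(7.58 − 7.41) = 1.479; fraction as HOCl = 1/(1 + 1.479) = 0.4034.
Free chlorine required for 2.71 ppm HOCl: 2.71 / 0.4034 = 6.718 ppm.
FC to add: 6.718 − 0.7 = 6.018 mg/L as Cl₂.
Cl₂ equivalent: 6.018 mg/L × 60,300 L = 362.9 g.
Product at 73.7% available Cl: 362.9 / 0.737 = 492.4 g.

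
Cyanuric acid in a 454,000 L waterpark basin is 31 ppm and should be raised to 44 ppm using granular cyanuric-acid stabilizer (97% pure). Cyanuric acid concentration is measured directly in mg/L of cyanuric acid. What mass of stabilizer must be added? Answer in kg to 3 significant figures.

CYA to add: (44 − 31) = 13 mg/L × 454,000 L = 5902 g cyanuric acid.
At 97% purity: 5902 / 0.97 = 6085 g product.

6.08 kg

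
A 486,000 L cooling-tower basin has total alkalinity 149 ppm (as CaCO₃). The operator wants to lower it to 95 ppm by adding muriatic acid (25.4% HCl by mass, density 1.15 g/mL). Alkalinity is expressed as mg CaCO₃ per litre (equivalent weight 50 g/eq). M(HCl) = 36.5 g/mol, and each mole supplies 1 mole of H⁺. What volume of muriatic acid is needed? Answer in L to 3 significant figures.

65.6 L

Alkalinity to neutralize: (149 − 95) = 54 mg/L as CaCO₃ × 486,000 L = 26,240 g as CaCO₃.
Equivalents of H⁺ required: 26,240 ÷ 50 g/eq = 524.9 eq = 524.9 mol HCl.
Mass of HCl: 524.9 × 36.5 = 19,160 g.
Mass of 25.4% solution: 19,160 / 0.254 = 75,430 g.
Volume: 75,430 g ÷ 1.15 g/mL = 65,590 mL.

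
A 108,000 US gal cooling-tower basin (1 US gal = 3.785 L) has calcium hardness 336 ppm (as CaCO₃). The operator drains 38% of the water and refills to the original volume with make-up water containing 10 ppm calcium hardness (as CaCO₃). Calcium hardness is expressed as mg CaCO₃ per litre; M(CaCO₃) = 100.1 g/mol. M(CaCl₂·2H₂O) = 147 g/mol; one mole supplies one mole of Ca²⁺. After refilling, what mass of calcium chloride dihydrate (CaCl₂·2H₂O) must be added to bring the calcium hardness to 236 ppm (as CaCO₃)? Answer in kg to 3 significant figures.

14.3 kg

Volume: 108,000 US gal × 3.785 L/gal = 408,780 L.
After draining 38% and refilling: 336 × 0.62 + 10 × 0.38 = 212.12 ppm.
Deficit to target: 236 − 212.12 = 23.88 mg/L.
As CaCO₃: 23.88 mg/L × 408,780 L = 9762 g; ÷ 100.1 = 97.52 mol Ca²⁺.
Mass: 97.52 × 147 = 14,340 g.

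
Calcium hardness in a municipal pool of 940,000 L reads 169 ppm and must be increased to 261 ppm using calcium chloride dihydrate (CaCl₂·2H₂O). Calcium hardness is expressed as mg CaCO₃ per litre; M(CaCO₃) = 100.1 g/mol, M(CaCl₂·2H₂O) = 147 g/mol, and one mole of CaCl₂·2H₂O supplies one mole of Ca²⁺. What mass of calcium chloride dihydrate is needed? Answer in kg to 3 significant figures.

Hardness to add: (261 − 169) = 92 mg/L as CaCO₃ × 940,000 L = 86,480 g as CaCO₃.
Moles of Ca²⁺ (1 mol Ca²⁺ ≡ 1 mol CaCO₃): 86,480 / 100.1 g/mol = 863.9 mol.
Mass of CaCl₂·2H₂O: 863.9 × 147 = 127,000 g.

127 kg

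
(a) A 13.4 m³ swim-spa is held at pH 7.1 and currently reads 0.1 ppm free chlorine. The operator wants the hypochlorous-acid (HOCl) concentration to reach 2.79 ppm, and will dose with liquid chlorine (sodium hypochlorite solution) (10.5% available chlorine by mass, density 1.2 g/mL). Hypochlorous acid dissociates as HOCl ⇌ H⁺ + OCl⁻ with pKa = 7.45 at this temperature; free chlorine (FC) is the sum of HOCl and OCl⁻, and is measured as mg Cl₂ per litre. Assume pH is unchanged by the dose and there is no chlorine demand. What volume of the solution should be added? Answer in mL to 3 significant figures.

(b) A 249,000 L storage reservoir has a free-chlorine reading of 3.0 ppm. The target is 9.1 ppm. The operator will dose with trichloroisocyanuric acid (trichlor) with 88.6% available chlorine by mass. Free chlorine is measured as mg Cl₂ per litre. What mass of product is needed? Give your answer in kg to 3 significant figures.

(a) 419 mL; (b) 1.71 kg

(a) Volume: 13.4 m³ = 13,400 L.
(a) [OCl⁻]/[HOCl] = 10^(pH − pKa) = 10^(7.1 − 7.45) = 0.4467; fraction as HOCl = 1/(1 + 0.4467) = 0.6912.
(a) Free chlorine required for 2.79 ppm HOCl: 2.79 / 0.6912 = 4.036 ppm.
(a) FC to add: 4.036 − 0.1 = 3.936 mg/L as Cl₂.
(a) Cl₂ equivalent: 3.936 mg/L × 13,400 L = 52.75 g.
(a) Product at 10.5% available Cl: 52.75 / 0.105 = 502.3 g.
(a) Volume: 502.3 g ÷ 1.2 g/mL = 418.6 mL.

(b) Chlorine deficit: 9.1 − 3.0 = 6.1 ppm = 6.1 mg/L as Cl₂.
(b) Cl₂ equivalent needed: 6.1 mg/L × 249,000 L = 1,519,000 mg = 1519 g.
(b) Product at 88.6% available chlorine: 1519 / 0.886 = 1714 g.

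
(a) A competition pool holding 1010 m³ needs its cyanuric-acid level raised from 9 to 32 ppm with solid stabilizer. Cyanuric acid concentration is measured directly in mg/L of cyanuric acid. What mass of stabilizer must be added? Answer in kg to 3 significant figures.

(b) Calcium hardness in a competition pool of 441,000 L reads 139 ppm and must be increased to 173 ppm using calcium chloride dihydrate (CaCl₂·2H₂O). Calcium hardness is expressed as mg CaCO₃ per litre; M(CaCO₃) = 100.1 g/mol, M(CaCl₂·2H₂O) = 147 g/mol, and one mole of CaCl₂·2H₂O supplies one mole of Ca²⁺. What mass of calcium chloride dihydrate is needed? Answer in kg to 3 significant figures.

(a) 23.2 kg; (b) 22.0 kg

(a) Volume: 1010 m³ = 1,010,000 L.
(a) CYA to add: (32 − 9) = 23 mg/L × 1,010,000 L = 23,230 g cyanuric acid.

(b) Hardness to add: (173 − 139) = 34 mg/L as CaCO₃ × 441,000 L = 14,990 g as CaCO₃.
(b) Moles of Ca²⁺ (1 mol Ca²⁺ ≡ 1 mol CaCO₃): 14,990 / 100.1 g/mol = 149.8 mol.
(b) Mass of CaCl₂·2H₂O: 149.8 × 147 = 22,020 g.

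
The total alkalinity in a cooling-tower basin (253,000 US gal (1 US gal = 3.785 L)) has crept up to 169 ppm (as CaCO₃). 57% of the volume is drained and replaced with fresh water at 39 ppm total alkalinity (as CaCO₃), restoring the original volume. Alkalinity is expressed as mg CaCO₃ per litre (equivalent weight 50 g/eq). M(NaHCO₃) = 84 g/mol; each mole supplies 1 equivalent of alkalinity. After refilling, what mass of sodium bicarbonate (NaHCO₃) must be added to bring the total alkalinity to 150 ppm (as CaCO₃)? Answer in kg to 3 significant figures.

Volume: 253,000 US gal × 3.785 L/gal = 957,605 L.
After draining 57% and refilling: 169 × 0.43 + 39 × 0.57 = 94.9 ppm.
Deficit to target: 150 − 94.9 = 55.1 mg/L.
As CaCO₃: 55.1 mg/L × 957,605 L = 52,760 g; ÷ 50 g/eq ÷ 1 = 1055 mol NaHCO₃.
Mass: 1055 × 84 = 88,640 g.

88.6 kg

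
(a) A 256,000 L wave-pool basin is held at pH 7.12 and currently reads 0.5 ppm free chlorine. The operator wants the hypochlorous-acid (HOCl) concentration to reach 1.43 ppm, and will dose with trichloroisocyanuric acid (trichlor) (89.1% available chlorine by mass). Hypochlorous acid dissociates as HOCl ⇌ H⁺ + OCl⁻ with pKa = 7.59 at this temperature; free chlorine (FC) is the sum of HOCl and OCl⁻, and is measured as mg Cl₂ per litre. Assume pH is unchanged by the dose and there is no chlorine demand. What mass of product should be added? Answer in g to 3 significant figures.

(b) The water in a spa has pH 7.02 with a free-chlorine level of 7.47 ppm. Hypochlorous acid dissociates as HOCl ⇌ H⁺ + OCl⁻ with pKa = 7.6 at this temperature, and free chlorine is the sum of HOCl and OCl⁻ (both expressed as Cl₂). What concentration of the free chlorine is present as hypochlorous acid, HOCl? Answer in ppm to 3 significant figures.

(a) 406 g; (b) 5.91 ppm

(a) [OCl⁻]/[HOCl] = 10^(pH − pKa) = 10^(7.12 − 7.59) = 0.3388; fraction as HOCl = 1/(1 + 0.3388) = 0.7469.
(a) Free chlorine required for 1.43 ppm HOCl: 1.43 / 0.7469 = 1.915 ppm.
(a) FC to add: 1.915 − 0.5 = 1.415 mg/L as Cl₂.
(a) Cl₂ equivalent: 1.415 mg/L × 256,000 L = 362.1 g.
(a) Product at 89.1% available Cl: 362.1 / 0.891 = 406.4 g.

(b) [OCl⁻]/[HOCl] = 10^(pH − pKa) = 10^(7.02 − 7.6) = 10^-0.58 = 0.263.
(b) Fraction as HOCl = 1 / (1 + 0.263) = 0.7917.
(b) HOCl = 0.7917 × 7.47 ppm = 5.914 ppm.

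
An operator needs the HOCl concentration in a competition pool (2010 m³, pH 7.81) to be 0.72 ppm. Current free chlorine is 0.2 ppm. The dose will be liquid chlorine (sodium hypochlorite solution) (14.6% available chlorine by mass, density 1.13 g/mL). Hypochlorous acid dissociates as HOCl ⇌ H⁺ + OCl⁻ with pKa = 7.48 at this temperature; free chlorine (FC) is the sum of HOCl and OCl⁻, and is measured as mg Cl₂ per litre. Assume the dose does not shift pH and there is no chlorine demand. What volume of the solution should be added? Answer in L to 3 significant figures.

Volume: 2010 m³ = 2,010,000 L.
[OCl⁻]/[HOCl] = 10^(pH − pKa) = 10^(7.81 − 7.48) = 2.138; fraction as HOCl = 1/(1 + 2.138) = 0.3187.
Free chlorine required for 0.72 ppm HOCl: 0.72 / 0.3187 = 2.259 ppm.
FC to add: 2.259 − 0.2 = 2.059 mg/L as Cl₂.
Cl₂ equivalent: 2.059 mg/L × 2,010,000 L = 4139 g.
Product at 14.6% available Cl: 4139 / 0.146 = 28,350 g.
Volume: 28,350 g ÷ 1.13 g/mL = 25,090 mL.

25.1 L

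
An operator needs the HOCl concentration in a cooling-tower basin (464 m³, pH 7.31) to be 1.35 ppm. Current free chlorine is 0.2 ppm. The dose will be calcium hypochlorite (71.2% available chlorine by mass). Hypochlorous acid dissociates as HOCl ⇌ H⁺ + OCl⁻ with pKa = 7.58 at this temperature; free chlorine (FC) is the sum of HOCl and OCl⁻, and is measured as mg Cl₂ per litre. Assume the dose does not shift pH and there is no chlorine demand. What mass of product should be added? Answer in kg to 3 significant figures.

1.22 kg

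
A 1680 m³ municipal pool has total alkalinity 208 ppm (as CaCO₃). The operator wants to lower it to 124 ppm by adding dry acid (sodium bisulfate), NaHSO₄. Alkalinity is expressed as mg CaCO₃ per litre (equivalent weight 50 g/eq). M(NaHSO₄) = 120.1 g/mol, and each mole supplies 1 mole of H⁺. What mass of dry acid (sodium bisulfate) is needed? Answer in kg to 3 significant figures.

339 kg

Volume: 1680 m³ = 1,680,000 L.
Alkalinity to neutralize: (208 − 124) = 84 mg/L as CaCO₃ × 1,680,000 L = 141,100 g as CaCO₃.
Equivalents of H⁺ required: 141,100 ÷ 50 g/eq = 2822 eq = 2822 mol NaHSO₄.
Mass of NaHSO₄: 2822 × 120.1 = 339,000 g.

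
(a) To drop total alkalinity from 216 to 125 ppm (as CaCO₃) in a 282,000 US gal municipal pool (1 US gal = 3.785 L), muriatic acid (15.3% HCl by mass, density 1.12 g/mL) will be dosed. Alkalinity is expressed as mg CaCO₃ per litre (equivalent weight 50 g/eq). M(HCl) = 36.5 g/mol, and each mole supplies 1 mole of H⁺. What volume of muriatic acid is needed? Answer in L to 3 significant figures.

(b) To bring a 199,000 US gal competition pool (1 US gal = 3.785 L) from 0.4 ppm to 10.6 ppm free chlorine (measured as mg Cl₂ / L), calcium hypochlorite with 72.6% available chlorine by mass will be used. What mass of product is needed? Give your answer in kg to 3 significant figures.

(a) 414 L; (b) 10.6 kg

(a) Volume: 282,000 US gal × 3.785 L/gal = 1,067,370 L.
(a) Alkalinity to neutralize: (216 − 125) = 91 mg/L as CaCO₃ × 1,067,370 L = 97,130 g as CaCO₃.
(a) Equivalents of H⁺ required: 97,130 ÷ 50 g/eq = 1943 eq = 1943 mol HCl.
(a) Mass of HCl: 1943 × 36.5 = 70,910 g.
(a) Mass of 15.3% solution: 70,910 / 0.153 = 463,400 g.
(a) Volume: 463,400 g ÷ 1.12 g/mL = 413,800 mL.

(b) Volume: 199,000 US gal × 3.785 L/gal = 753,215 L.
(b) Chlorine deficit: 10.6 − 0.4 = 10.2 ppm = 10.2 mg/L as Cl₂.
(b) Cl₂ equivalent needed: 10.2 mg/L × 753,215 L = 7,683,000 mg = 7683 g.
(b) Product at 72.6% available chlorine: 7683 / 0.726 = 10,580 g.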